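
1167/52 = 1167/52=22.44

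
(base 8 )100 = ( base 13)4C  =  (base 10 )64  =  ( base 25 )2E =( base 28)28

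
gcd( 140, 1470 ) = 70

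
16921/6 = 2820 +1/6 = 2820.17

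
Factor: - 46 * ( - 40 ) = 1840 = 2^4*5^1* 23^1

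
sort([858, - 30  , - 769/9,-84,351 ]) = [ - 769/9, - 84, - 30,351  ,  858]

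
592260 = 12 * 49355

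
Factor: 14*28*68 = 26656 = 2^5*7^2*17^1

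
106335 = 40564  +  65771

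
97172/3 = 32390 + 2/3 = 32390.67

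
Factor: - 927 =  - 3^2*103^1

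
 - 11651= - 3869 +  - 7782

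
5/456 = 5/456 = 0.01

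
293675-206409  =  87266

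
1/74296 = 1/74296 = 0.00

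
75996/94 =808 + 22/47  =  808.47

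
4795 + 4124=8919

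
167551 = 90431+77120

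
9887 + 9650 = 19537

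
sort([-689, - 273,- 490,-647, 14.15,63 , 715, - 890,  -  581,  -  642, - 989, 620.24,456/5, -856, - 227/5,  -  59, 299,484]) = [-989,  -  890,-856, - 689,  -  647,-642,  -  581,-490,  -  273, - 59 , - 227/5,14.15, 63, 456/5, 299,484,620.24,715 ]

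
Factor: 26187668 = 2^2*13^1*503609^1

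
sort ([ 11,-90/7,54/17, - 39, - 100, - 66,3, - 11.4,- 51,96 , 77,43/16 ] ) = [-100, - 66, - 51, - 39,-90/7, - 11.4,43/16,3, 54/17,11,77, 96]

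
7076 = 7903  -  827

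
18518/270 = 9259/135 = 68.59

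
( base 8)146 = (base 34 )30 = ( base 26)3O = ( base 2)1100110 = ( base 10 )102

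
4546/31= 146+20/31 = 146.65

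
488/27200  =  61/3400 = 0.02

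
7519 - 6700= 819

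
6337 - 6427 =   -  90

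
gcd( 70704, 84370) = 2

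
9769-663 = 9106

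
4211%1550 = 1111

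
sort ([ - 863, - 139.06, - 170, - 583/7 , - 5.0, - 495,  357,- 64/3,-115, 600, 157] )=[ - 863, - 495,-170, - 139.06, - 115, - 583/7,-64/3,-5.0, 157,357, 600]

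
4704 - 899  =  3805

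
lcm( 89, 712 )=712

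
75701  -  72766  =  2935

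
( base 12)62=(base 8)112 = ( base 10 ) 74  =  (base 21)3B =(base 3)2202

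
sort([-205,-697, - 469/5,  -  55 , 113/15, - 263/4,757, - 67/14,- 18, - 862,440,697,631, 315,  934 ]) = [ - 862,-697,-205, - 469/5,- 263/4 ,-55, - 18, - 67/14 , 113/15,315 , 440,631 , 697,  757,934] 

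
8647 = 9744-1097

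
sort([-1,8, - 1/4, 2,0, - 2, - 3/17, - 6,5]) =[ - 6, - 2, - 1  ,  -  1/4, - 3/17,0 , 2,5 , 8]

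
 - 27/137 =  - 1 + 110/137 = - 0.20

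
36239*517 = 18735563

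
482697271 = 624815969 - 142118698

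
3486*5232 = 18238752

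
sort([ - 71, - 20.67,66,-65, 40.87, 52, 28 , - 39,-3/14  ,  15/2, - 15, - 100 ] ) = [ - 100, -71, - 65 , - 39,- 20.67,-15, - 3/14 , 15/2 , 28 , 40.87,  52, 66 ]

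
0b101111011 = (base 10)379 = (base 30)CJ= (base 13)232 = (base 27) E1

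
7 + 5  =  12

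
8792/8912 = 1099/1114=0.99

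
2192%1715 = 477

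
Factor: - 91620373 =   -  13^1*557^1*12653^1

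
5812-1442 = 4370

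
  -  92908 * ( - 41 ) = 3809228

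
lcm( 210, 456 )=15960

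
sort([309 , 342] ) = [309,342]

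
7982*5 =39910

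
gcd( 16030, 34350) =2290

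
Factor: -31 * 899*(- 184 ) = 5127896 =2^3 * 23^1 * 29^1*31^2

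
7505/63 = 7505/63= 119.13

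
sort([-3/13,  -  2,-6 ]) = [ - 6,-2,-3/13 ] 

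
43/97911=1/2277=0.00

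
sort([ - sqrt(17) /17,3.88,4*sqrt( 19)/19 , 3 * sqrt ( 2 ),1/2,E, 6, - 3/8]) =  [ - 3/8, - sqrt (17) /17,  1/2,4*sqrt( 19 )/19, E,3.88,3*sqrt ( 2 ),6]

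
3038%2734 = 304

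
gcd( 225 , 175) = 25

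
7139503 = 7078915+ 60588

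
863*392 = 338296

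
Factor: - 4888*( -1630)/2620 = 2^2*13^1*47^1*131^( - 1)*163^1 = 398372/131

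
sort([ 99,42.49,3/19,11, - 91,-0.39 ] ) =[-91, - 0.39, 3/19, 11, 42.49,99]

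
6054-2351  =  3703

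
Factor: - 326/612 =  - 2^(-1 )*3^( - 2)*17^(- 1 )*163^1= - 163/306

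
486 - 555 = -69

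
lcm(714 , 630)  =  10710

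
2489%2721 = 2489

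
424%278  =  146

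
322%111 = 100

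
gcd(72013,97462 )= 1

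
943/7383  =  41/321 = 0.13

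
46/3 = 15 + 1/3 = 15.33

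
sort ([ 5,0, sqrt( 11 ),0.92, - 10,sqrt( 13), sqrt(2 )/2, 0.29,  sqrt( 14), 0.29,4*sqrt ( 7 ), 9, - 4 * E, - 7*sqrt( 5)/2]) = [ - 4 * E,-10, - 7*sqrt( 5)/2, 0, 0.29, 0.29 , sqrt( 2 ) /2,  0.92 , sqrt(11),sqrt( 13), sqrt(14),5,9,4* sqrt( 7 )]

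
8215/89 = 92 + 27/89 = 92.30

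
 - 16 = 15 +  - 31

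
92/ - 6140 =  - 23/1535 = -0.01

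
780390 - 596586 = 183804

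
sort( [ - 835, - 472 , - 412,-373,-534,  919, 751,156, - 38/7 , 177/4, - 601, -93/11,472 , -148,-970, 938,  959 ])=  [ - 970, - 835,-601,-534,-472, - 412,-373,-148,-93/11,-38/7,  177/4, 156,472, 751,919, 938,  959]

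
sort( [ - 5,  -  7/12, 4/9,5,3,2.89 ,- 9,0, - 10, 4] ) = [-10, - 9, - 5, - 7/12, 0 , 4/9, 2.89, 3, 4, 5] 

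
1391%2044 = 1391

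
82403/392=82403/392 = 210.21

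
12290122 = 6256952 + 6033170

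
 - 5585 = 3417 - 9002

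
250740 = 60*4179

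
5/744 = 5/744  =  0.01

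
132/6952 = 3/158=0.02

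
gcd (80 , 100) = 20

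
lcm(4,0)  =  0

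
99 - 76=23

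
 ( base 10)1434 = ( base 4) 112122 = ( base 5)21214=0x59A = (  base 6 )10350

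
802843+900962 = 1703805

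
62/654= 31/327 = 0.09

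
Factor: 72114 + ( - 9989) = 5^3*7^1 * 71^1 = 62125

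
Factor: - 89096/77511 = - 12728/11073 = - 2^3*3^ ( - 1)*37^1*43^1 * 3691^( - 1)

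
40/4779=40/4779  =  0.01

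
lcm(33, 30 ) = 330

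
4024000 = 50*80480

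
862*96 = 82752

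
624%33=30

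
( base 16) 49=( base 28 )2h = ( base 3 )2201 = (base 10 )73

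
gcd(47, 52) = 1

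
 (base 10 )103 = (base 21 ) 4J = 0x67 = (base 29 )3g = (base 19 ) 58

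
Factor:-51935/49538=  - 65/62 = - 2^(- 1 )*5^1*13^1*31^( - 1)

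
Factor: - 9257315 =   -  5^1*1851463^1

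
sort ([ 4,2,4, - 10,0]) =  [ - 10, 0,2, 4,4]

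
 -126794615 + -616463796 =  - 743258411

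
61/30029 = 61/30029=0.00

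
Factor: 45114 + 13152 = 2^1 * 3^3*13^1*83^1 = 58266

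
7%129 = 7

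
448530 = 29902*15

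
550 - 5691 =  - 5141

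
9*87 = 783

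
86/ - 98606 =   -  43/49303 = - 0.00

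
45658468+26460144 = 72118612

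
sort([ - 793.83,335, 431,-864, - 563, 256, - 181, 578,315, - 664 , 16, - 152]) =[  -  864,  -  793.83,-664, - 563, - 181, - 152,16, 256, 315, 335,431,578]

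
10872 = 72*151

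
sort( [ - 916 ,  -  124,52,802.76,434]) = [ - 916, - 124,52,434 , 802.76] 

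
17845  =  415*43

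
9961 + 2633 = 12594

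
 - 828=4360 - 5188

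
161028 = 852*189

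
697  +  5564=6261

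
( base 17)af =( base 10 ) 185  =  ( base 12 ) 135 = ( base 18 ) a5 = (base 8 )271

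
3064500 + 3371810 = 6436310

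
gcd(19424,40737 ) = 1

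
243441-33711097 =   -  33467656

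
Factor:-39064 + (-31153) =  - 7^2*1433^1 = -70217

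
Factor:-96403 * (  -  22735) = 2191722205 = 5^1*149^1*647^1* 4547^1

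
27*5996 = 161892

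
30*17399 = 521970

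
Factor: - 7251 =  - 3^1*2417^1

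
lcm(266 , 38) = 266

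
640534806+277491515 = 918026321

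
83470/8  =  41735/4=10433.75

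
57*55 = 3135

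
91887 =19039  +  72848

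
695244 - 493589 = 201655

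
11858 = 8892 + 2966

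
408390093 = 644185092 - 235794999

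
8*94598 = 756784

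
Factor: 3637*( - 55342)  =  - 201278854 = - 2^1*7^1*59^1*67^1*3637^1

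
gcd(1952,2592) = 32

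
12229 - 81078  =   - 68849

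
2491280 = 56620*44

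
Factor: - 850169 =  - 83^1*10243^1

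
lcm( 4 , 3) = 12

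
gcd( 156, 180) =12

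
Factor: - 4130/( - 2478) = 3^(- 1)*5^1 =5/3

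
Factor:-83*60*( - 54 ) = 268920 = 2^3*3^4 * 5^1*83^1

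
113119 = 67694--45425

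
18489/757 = 18489/757 = 24.42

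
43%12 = 7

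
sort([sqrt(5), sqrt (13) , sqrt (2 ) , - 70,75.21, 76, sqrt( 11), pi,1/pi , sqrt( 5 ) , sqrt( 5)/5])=[-70 , 1/pi, sqrt( 5 )/5  ,  sqrt( 2), sqrt( 5 ), sqrt( 5), pi, sqrt(11), sqrt( 13), 75.21, 76 ]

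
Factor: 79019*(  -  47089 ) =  - 7^2*31^3*2549^1 = -3720925691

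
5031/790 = 6 + 291/790  =  6.37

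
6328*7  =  44296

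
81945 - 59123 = 22822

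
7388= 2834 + 4554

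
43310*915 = 39628650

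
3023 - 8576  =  -5553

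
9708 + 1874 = 11582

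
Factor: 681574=2^1*340787^1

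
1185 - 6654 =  - 5469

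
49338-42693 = 6645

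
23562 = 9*2618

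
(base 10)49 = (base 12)41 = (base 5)144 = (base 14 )37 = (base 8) 61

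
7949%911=661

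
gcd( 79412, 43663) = 1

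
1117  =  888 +229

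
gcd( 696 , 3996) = 12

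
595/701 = 595/701= 0.85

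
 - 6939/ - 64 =108+27/64 = 108.42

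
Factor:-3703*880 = -3258640 =-2^4 * 5^1*7^1*11^1*23^2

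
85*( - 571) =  - 48535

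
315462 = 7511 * 42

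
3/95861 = 3/95861 = 0.00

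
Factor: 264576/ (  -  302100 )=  - 416/475 = - 2^5*5^( - 2)*13^1 * 19^ ( - 1)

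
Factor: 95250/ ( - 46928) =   -  47625/23464 = - 2^(  -  3)*3^1*5^3*7^ ( - 1 )*127^1 * 419^( -1) 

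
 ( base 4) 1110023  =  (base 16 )150B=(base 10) 5387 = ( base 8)12413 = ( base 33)4v8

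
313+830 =1143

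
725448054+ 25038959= 750487013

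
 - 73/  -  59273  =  73/59273 = 0.00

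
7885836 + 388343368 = 396229204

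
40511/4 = 40511/4 = 10127.75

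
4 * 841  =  3364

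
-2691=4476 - 7167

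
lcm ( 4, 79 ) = 316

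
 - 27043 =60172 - 87215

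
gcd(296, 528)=8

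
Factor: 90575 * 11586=2^1*3^1*5^2*1931^1*3623^1 = 1049401950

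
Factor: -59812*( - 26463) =2^2* 3^1*19^1 * 787^1*8821^1= 1582804956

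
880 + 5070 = 5950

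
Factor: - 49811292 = -2^2*3^2*17^1 * 199^1*409^1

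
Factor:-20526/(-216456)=2^( - 2) * 11^1*29^(-1) = 11/116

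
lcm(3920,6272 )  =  31360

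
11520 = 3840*3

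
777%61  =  45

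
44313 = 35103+9210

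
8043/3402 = 2 + 59/162 = 2.36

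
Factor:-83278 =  - 2^1 *13^1*3203^1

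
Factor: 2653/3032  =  7/8 = 2^( - 3) * 7^1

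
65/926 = 65/926 = 0.07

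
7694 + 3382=11076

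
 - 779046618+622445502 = - 156601116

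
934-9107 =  - 8173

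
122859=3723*33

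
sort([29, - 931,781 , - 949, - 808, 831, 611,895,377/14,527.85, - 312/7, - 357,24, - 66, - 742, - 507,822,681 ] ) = [ - 949, - 931,-808, - 742, - 507,-357, -66, - 312/7, 24,377/14,29,  527.85, 611,681,  781, 822,831,895 ] 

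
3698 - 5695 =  - 1997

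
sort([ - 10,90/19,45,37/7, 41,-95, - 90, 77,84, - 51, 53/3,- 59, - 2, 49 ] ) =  [ - 95, - 90, - 59, - 51, - 10, - 2,90/19,  37/7,53/3,41, 45, 49,  77, 84] 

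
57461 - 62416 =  - 4955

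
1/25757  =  1/25757 = 0.00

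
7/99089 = 7/99089  =  0.00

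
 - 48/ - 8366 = 24/4183 = 0.01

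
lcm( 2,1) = 2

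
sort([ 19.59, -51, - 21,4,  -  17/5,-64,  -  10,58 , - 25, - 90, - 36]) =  [- 90,  -  64, - 51 , - 36,-25,- 21,-10,- 17/5,4,19.59, 58]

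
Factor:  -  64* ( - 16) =1024 =2^10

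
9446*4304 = 40655584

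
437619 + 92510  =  530129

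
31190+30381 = 61571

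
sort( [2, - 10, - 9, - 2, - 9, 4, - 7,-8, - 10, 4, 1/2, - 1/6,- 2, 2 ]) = [- 10,-10, - 9 ,- 9, - 8,  -  7, - 2,- 2 ,-1/6,  1/2 , 2, 2,4 , 4] 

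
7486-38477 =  - 30991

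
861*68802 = 59238522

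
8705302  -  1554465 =7150837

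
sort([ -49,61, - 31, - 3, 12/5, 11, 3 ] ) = [-49, -31,- 3,12/5, 3, 11, 61] 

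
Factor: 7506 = 2^1*3^3*139^1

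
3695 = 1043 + 2652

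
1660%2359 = 1660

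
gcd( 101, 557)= 1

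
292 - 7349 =-7057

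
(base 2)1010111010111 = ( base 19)F95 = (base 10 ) 5591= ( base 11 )4223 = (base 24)9GN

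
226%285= 226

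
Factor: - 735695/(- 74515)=7^ ( - 1) *2129^( - 1)*147139^1 = 147139/14903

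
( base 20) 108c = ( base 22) GJA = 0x1FEC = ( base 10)8172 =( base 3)102012200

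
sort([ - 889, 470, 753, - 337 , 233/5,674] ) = [ - 889,-337,233/5,470,674, 753] 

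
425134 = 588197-163063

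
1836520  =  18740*98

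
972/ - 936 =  - 27/26= - 1.04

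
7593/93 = 2531/31= 81.65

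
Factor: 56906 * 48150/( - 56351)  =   - 2^2*3^2*5^2*107^1 * 769^1*1523^(-1 )=   - 74054700/1523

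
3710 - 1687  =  2023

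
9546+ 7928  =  17474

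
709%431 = 278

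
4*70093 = 280372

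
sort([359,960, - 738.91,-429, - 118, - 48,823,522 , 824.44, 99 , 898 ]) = [ - 738.91, - 429, - 118,  -  48,99, 359, 522,823,824.44,898,960]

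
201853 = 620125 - 418272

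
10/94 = 5/47 = 0.11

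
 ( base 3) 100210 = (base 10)264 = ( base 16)108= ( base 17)f9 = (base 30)8O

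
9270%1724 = 650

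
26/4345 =26/4345 = 0.01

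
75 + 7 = 82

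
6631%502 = 105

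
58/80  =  29/40 = 0.72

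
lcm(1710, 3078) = 15390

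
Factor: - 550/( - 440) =5/4=2^( - 2) * 5^1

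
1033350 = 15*68890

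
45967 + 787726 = 833693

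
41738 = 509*82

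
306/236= 153/118 = 1.30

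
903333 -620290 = 283043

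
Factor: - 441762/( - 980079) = 2^1*17^1*61^1 *71^1*326693^( - 1) = 147254/326693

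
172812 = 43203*4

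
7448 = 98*76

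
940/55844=235/13961 = 0.02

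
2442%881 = 680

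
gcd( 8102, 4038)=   2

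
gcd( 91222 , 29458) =2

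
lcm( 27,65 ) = 1755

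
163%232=163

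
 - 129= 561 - 690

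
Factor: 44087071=7^1*6298153^1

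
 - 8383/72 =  - 8383/72 = -116.43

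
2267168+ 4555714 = 6822882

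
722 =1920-1198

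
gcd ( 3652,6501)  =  11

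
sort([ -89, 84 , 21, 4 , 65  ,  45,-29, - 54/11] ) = [ - 89 , - 29, - 54/11, 4 , 21, 45, 65, 84 ] 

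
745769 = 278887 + 466882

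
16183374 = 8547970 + 7635404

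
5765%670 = 405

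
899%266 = 101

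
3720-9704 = -5984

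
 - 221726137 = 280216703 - 501942840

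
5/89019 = 5/89019 = 0.00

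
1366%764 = 602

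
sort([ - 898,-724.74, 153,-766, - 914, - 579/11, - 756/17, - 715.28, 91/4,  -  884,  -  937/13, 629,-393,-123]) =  [-914,-898, - 884, - 766,-724.74, - 715.28, - 393, - 123,-937/13, - 579/11, - 756/17,91/4, 153,629] 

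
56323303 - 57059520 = -736217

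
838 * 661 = 553918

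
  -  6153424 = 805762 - 6959186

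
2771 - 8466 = -5695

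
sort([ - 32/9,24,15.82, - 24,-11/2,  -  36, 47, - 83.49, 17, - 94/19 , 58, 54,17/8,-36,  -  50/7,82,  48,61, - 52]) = [ - 83.49, - 52, - 36 , - 36 , - 24, - 50/7, - 11/2 , - 94/19, - 32/9,17/8, 15.82,17,24,47, 48, 54,  58,61, 82]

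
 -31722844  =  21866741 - 53589585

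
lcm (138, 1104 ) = 1104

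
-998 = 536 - 1534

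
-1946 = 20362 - 22308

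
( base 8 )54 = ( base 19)26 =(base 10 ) 44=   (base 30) 1E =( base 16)2c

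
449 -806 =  - 357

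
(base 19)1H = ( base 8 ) 44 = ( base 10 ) 36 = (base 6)100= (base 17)22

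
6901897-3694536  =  3207361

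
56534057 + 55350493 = 111884550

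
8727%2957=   2813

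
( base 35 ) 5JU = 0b1101010100100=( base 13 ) 3148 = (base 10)6820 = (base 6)51324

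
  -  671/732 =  - 11/12 =- 0.92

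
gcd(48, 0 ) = 48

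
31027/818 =31027/818= 37.93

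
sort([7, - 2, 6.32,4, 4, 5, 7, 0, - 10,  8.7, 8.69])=[ - 10, - 2, 0, 4,  4, 5, 6.32,7 , 7,8.69, 8.7] 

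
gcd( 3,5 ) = 1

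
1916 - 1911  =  5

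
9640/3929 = 2+ 1782/3929 = 2.45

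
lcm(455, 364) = 1820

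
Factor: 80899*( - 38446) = -2^1*7^2*13^1*47^1*127^1 *409^1 = - 3110242954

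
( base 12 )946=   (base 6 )10130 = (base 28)1K6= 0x546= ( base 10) 1350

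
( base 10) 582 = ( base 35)gm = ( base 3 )210120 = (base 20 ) 192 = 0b1001000110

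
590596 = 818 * 722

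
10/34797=10/34797 = 0.00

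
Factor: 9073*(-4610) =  - 2^1*5^1*43^1*211^1* 461^1 = - 41826530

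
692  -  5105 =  - 4413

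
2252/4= 563 = 563.00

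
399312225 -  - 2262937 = 401575162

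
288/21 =13 + 5/7 =13.71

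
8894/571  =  15 + 329/571 = 15.58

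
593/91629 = 593/91629 = 0.01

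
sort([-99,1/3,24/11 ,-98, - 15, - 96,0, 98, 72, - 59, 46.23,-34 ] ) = [ - 99, - 98, - 96, - 59, - 34, - 15,0, 1/3,24/11,46.23,  72,98]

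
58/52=29/26 = 1.12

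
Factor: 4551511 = 67^1*67933^1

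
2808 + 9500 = 12308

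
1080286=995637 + 84649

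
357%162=33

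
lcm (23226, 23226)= 23226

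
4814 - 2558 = 2256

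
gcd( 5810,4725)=35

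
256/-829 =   -  1 + 573/829 =- 0.31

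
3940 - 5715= - 1775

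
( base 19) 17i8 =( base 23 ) i97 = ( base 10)9736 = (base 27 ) d9g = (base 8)23010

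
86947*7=608629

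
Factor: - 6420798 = -2^1*3^2* 17^1*20983^1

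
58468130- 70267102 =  - 11798972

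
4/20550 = 2/10275 =0.00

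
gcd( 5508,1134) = 162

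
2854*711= 2029194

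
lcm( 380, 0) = 0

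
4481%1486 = 23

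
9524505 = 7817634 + 1706871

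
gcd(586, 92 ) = 2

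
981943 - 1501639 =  - 519696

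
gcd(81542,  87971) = 1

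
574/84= 6 + 5/6 = 6.83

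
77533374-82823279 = -5289905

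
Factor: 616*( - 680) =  - 2^6*5^1 *7^1*11^1 * 17^1 = -418880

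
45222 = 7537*6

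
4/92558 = 2/46279 =0.00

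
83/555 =83/555 = 0.15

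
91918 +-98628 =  - 6710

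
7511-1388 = 6123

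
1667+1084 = 2751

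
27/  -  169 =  - 27/169 = - 0.16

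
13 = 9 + 4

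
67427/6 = 11237+5/6 = 11237.83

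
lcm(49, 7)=49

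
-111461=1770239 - 1881700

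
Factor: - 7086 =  - 2^1*3^1*1181^1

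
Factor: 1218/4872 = 2^( - 2) = 1/4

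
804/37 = 21  +  27/37  =  21.73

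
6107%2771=565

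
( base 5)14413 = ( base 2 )10011010001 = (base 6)5413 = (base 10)1233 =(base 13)73b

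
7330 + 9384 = 16714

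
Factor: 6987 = 3^1*17^1*137^1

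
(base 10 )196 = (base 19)A6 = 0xc4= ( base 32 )64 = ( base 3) 21021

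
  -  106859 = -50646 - 56213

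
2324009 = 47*49447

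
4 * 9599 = 38396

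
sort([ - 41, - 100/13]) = [ - 41, - 100/13] 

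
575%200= 175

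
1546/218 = 773/109=7.09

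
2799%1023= 753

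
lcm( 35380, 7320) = 212280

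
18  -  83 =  -65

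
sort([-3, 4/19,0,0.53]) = [ - 3, 0,4/19, 0.53]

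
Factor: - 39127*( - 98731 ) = 3863047837  =  11^1*3557^1*98731^1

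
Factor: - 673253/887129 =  - 7^1*19^(-1)*46691^( - 1 )*96179^1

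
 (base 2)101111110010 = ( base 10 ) 3058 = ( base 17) a9f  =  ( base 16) bf2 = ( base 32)2VI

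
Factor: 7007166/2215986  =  3^1*369331^(-1 )*389287^1= 1167861/369331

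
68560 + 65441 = 134001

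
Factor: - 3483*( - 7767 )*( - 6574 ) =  - 2^1*3^6 * 19^1 * 43^1*173^1*863^1= - 177842878614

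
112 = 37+75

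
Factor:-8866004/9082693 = -2^2 * 7^1*41^1 * 7723^1 * 9082693^( -1)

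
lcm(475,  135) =12825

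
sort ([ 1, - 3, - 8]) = [  -  8 ,-3,1]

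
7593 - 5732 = 1861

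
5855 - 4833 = 1022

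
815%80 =15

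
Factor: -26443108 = -2^2 * 43^1*153739^1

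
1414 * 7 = 9898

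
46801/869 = 46801/869 = 53.86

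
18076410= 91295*198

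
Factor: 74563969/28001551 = 1049^1*1163^( - 1)*24077^( - 1)*71081^1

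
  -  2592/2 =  - 1296 = -1296.00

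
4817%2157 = 503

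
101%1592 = 101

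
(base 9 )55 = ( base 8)62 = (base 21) 28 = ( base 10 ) 50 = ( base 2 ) 110010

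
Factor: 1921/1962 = 2^( - 1) * 3^(  -  2)*17^1* 109^( - 1)*113^1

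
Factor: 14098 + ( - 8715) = 5383 = 7^1*769^1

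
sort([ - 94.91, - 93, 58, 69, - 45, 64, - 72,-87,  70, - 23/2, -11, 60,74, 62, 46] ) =[-94.91, - 93,-87 ,  -  72, - 45 ,- 23/2, -11  ,  46,  58,60,62, 64,  69,70, 74]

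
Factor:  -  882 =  - 2^1*3^2*7^2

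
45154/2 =22577 = 22577.00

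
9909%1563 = 531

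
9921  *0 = 0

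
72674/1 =72674 = 72674.00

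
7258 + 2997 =10255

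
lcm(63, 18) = 126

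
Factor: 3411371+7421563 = 2^1*3^1*7^1 *37^1 * 6971^1 =10832934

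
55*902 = 49610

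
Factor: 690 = 2^1 * 3^1 * 5^1*23^1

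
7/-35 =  - 1+ 4/5 = - 0.20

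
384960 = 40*9624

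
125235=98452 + 26783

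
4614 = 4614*1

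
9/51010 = 9/51010= 0.00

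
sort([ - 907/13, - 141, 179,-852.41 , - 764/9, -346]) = [ - 852.41, - 346, - 141, - 764/9,-907/13, 179]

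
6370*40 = 254800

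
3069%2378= 691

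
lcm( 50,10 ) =50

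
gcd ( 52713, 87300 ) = 9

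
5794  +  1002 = 6796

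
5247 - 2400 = 2847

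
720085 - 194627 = 525458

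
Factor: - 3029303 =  - 19^1*159437^1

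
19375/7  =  19375/7=2767.86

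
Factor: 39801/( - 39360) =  - 2^( - 6) *5^(-1 )*41^(- 1 )*13267^1 = - 13267/13120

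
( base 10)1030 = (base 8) 2006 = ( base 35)TF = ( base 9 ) 1364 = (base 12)71a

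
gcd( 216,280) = 8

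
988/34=29 + 1/17 = 29.06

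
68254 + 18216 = 86470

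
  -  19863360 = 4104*(-4840 )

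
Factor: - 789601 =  - 31^1*25471^1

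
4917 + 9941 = 14858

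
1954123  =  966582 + 987541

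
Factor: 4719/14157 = 3^(  -  1)= 1/3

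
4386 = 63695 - 59309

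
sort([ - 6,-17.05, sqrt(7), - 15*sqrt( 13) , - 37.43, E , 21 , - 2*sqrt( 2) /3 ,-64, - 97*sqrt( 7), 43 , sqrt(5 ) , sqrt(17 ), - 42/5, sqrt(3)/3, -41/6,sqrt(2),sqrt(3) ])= [-97*sqrt( 7),  -  64, - 15*sqrt(13 ) , - 37.43,  -  17.05,-42/5,  -  41/6, - 6, -2*sqrt(2 )/3 , sqrt(3) /3,sqrt( 2 ),sqrt(3),sqrt(5),sqrt(7),E,sqrt(17 ),21,  43]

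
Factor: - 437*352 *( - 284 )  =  2^7*11^1*19^1*23^1*71^1 = 43686016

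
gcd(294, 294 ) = 294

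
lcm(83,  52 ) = 4316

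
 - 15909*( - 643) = 10229487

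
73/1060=73/1060 = 0.07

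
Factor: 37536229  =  19^1*149^1*13259^1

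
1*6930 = 6930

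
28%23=5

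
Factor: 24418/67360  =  2^(-4)* 5^(  -  1 ) * 29^1  =  29/80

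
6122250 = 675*9070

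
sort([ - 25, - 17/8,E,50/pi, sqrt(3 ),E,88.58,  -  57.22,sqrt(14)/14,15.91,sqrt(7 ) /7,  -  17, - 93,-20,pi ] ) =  [ - 93, - 57.22,-25,-20,-17,-17/8, sqrt(14 ) /14,sqrt( 7)/7,sqrt(3 ),E,E,pi, 15.91,50/pi,88.58 ] 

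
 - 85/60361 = -1+ 60276/60361 = - 0.00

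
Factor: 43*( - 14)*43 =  - 25886 = - 2^1*7^1*43^2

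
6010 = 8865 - 2855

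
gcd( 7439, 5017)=173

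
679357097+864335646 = 1543692743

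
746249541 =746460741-211200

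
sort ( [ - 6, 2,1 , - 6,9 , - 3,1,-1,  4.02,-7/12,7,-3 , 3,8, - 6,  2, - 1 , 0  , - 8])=[  -  8,  -  6,  -  6, - 6, - 3, - 3, - 1, - 1,  -  7/12,0, 1,  1, 2, 2, 3, 4.02, 7,8,9] 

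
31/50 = 31/50 = 0.62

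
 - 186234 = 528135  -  714369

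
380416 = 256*1486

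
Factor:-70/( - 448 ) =2^(-5)*5^1 =5/32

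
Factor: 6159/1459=3^1 * 1459^ ( - 1) * 2053^1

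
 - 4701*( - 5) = 23505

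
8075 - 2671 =5404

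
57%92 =57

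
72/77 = 72/77 = 0.94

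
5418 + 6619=12037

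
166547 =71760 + 94787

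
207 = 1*207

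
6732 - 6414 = 318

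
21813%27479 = 21813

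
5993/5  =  5993/5 = 1198.60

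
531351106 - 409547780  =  121803326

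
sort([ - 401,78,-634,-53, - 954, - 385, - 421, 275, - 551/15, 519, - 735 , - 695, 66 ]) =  [-954,-735, - 695, - 634,-421, - 401,-385, - 53, - 551/15,66, 78,275 , 519] 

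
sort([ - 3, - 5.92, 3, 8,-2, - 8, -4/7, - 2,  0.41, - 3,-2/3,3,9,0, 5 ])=[ - 8, - 5.92, - 3, - 3, - 2,-2, - 2/3, - 4/7,0, 0.41,3,  3, 5, 8 , 9]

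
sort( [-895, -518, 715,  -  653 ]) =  [ - 895, - 653, -518,715 ]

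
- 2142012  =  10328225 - 12470237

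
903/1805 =903/1805=0.50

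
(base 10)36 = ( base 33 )13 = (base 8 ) 44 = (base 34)12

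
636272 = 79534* 8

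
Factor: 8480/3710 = 16/7 = 2^4*7^( - 1) 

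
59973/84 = 19991/28 = 713.96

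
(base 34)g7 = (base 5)4201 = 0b1000100111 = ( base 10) 551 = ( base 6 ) 2315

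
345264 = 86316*4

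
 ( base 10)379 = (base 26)EF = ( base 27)e1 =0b101111011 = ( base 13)232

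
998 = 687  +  311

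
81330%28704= 23922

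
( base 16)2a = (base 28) 1E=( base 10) 42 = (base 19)24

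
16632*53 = 881496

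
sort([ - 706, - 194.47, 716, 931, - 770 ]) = [ - 770, - 706, - 194.47,716, 931 ] 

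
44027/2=44027/2   =  22013.50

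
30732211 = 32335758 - 1603547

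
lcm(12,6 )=12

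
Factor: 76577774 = 2^1*7^1*13^1*  420757^1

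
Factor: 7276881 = 3^1*2425627^1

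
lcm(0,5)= 0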